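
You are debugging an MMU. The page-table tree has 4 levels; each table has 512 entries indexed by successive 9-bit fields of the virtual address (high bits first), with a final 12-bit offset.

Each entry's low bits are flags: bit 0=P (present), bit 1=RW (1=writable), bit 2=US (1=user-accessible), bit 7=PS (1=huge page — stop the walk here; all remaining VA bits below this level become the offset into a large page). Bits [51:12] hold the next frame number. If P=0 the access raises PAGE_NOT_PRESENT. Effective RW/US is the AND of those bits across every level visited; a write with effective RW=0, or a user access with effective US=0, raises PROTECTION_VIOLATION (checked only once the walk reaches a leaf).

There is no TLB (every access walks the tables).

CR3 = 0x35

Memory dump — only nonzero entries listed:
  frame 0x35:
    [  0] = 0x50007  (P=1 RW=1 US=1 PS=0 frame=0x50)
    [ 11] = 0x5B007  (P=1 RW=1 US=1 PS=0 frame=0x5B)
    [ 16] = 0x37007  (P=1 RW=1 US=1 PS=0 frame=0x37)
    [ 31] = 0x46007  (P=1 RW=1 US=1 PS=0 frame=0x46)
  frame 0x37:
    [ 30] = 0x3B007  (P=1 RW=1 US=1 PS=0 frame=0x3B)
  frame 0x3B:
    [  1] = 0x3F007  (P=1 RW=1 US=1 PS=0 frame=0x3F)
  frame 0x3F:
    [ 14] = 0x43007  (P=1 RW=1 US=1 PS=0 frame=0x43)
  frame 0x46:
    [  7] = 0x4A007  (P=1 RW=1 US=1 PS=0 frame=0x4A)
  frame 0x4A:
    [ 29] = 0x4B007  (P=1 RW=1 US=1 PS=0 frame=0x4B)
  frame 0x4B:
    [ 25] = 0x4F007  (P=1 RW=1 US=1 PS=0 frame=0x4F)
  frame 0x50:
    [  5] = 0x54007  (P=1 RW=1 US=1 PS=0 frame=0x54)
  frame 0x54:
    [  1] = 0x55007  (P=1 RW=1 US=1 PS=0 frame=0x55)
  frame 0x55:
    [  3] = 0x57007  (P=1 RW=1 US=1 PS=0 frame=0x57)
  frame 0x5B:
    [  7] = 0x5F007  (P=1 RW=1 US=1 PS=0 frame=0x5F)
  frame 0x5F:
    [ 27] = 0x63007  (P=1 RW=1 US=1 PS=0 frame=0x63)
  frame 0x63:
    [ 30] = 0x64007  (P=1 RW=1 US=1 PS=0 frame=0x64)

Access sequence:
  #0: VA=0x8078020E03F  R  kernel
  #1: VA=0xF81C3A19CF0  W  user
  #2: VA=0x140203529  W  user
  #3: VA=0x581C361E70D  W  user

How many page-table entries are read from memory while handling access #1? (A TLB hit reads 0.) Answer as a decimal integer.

Per-access translation:
#0 VA=0x8078020E03F (r,kernel):
  L0: frame=0x35 idx=16 entry=0x37007 [P=1 RW=1 US=1 PS=0]
  L1: frame=0x37 idx=30 entry=0x3B007 [P=1 RW=1 US=1 PS=0]
  L2: frame=0x3B idx=1 entry=0x3F007 [P=1 RW=1 US=1 PS=0]
  L3: frame=0x3F idx=14 entry=0x43007 [P=1 RW=1 US=1 PS=0]
  → PA=0x4303F  (4 entries read)
#1 VA=0xF81C3A19CF0 (w,user):
  L0: frame=0x35 idx=31 entry=0x46007 [P=1 RW=1 US=1 PS=0]
  L1: frame=0x46 idx=7 entry=0x4A007 [P=1 RW=1 US=1 PS=0]
  L2: frame=0x4A idx=29 entry=0x4B007 [P=1 RW=1 US=1 PS=0]
  L3: frame=0x4B idx=25 entry=0x4F007 [P=1 RW=1 US=1 PS=0]
  → PA=0x4FCF0  (4 entries read)
#2 VA=0x140203529 (w,user):
  L0: frame=0x35 idx=0 entry=0x50007 [P=1 RW=1 US=1 PS=0]
  L1: frame=0x50 idx=5 entry=0x54007 [P=1 RW=1 US=1 PS=0]
  L2: frame=0x54 idx=1 entry=0x55007 [P=1 RW=1 US=1 PS=0]
  L3: frame=0x55 idx=3 entry=0x57007 [P=1 RW=1 US=1 PS=0]
  → PA=0x57529  (4 entries read)
#3 VA=0x581C361E70D (w,user):
  L0: frame=0x35 idx=11 entry=0x5B007 [P=1 RW=1 US=1 PS=0]
  L1: frame=0x5B idx=7 entry=0x5F007 [P=1 RW=1 US=1 PS=0]
  L2: frame=0x5F idx=27 entry=0x63007 [P=1 RW=1 US=1 PS=0]
  L3: frame=0x63 idx=30 entry=0x64007 [P=1 RW=1 US=1 PS=0]
  → PA=0x6470D  (4 entries read)

Entries read for #1: 4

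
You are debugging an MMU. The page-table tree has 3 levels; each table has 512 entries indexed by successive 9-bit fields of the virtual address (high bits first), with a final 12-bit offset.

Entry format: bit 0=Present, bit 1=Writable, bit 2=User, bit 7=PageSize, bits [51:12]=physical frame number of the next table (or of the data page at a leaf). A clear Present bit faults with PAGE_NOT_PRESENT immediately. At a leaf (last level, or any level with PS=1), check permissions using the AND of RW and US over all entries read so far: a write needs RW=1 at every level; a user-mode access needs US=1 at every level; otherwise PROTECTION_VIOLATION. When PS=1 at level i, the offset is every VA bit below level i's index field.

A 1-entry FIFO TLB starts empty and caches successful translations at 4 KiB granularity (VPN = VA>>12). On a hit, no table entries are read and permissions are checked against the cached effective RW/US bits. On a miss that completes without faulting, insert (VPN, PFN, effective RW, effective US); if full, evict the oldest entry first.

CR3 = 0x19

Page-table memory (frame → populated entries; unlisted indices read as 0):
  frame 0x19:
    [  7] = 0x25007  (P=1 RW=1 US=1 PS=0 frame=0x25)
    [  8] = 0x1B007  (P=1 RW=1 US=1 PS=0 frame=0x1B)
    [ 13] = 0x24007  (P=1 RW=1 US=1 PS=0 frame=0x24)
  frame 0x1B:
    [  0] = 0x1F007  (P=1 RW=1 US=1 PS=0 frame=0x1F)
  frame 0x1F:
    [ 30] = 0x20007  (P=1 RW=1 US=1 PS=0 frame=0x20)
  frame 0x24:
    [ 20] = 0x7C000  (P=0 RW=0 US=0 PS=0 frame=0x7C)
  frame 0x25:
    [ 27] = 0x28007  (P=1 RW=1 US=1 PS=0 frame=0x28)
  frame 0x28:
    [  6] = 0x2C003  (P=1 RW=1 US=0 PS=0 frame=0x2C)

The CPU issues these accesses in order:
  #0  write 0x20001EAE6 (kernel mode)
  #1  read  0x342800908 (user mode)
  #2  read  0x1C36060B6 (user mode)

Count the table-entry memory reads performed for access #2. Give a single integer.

Trace:
#0 VA=0x20001EAE6 (w,kernel):
  lvl0: tbl 0x19, slot 8 ⇒ 0x1B007 (P1/RW1/US1/PS0)
  lvl1: tbl 0x1B, slot 0 ⇒ 0x1F007 (P1/RW1/US1/PS0)
  lvl2: tbl 0x1F, slot 30 ⇒ 0x20007 (P1/RW1/US1/PS0)
  ⇒ phys 0x20AE6  [3 reads]
#1 VA=0x342800908 (r,user):
  lvl0: tbl 0x19, slot 13 ⇒ 0x24007 (P1/RW1/US1/PS0)
  lvl1: tbl 0x24, slot 20 ⇒ 0x7C000 (P0/RW0/US0/PS0)
  ⇒ fault: PAGE_NOT_PRESENT  — 2 lookups
#2 VA=0x1C36060B6 (r,user):
  lvl0: tbl 0x19, slot 7 ⇒ 0x25007 (P1/RW1/US1/PS0)
  lvl1: tbl 0x25, slot 27 ⇒ 0x28007 (P1/RW1/US1/PS0)
  lvl2: tbl 0x28, slot 6 ⇒ 0x2C003 (P1/RW1/US0/PS0)
  ⇒ fault: PROTECTION_VIOLATION  — 3 lookups

Entries read for #2: 3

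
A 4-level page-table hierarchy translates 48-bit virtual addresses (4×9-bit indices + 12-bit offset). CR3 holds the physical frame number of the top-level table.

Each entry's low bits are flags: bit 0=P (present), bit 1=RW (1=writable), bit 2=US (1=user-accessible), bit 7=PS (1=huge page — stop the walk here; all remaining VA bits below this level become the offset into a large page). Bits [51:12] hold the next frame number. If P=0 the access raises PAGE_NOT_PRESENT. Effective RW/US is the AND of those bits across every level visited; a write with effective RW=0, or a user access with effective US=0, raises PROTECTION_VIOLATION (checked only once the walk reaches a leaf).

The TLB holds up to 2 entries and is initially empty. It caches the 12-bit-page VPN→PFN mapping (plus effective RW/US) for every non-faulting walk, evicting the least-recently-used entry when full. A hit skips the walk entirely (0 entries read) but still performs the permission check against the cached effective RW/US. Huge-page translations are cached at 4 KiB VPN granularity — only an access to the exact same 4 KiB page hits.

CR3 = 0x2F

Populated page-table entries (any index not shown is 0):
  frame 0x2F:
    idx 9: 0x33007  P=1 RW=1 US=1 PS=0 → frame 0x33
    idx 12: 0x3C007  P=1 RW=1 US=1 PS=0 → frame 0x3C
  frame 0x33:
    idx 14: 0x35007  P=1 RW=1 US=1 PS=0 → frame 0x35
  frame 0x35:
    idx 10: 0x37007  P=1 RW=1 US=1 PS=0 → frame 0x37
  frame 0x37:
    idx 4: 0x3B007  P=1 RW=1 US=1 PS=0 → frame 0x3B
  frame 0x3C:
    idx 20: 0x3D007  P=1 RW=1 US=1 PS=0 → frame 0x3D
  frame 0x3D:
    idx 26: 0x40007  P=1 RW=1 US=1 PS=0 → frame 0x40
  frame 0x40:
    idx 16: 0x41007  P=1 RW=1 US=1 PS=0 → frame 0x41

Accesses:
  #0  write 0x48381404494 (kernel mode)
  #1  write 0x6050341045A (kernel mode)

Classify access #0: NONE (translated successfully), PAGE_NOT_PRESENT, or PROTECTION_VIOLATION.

Trace:
#0 VA=0x48381404494 (w,kernel):
  lvl0: tbl 0x2F, slot 9 ⇒ 0x33007 (P1/RW1/US1/PS0)
  lvl1: tbl 0x33, slot 14 ⇒ 0x35007 (P1/RW1/US1/PS0)
  lvl2: tbl 0x35, slot 10 ⇒ 0x37007 (P1/RW1/US1/PS0)
  lvl3: tbl 0x37, slot 4 ⇒ 0x3B007 (P1/RW1/US1/PS0)
  → PA=0x3B494  (4 entries read)
#1 VA=0x6050341045A (w,kernel):
  lvl0: tbl 0x2F, slot 12 ⇒ 0x3C007 (P1/RW1/US1/PS0)
  lvl1: tbl 0x3C, slot 20 ⇒ 0x3D007 (P1/RW1/US1/PS0)
  lvl2: tbl 0x3D, slot 26 ⇒ 0x40007 (P1/RW1/US1/PS0)
  lvl3: tbl 0x40, slot 16 ⇒ 0x41007 (P1/RW1/US1/PS0)
  → PA=0x4145A  (4 entries read)

Access #0 fault: NONE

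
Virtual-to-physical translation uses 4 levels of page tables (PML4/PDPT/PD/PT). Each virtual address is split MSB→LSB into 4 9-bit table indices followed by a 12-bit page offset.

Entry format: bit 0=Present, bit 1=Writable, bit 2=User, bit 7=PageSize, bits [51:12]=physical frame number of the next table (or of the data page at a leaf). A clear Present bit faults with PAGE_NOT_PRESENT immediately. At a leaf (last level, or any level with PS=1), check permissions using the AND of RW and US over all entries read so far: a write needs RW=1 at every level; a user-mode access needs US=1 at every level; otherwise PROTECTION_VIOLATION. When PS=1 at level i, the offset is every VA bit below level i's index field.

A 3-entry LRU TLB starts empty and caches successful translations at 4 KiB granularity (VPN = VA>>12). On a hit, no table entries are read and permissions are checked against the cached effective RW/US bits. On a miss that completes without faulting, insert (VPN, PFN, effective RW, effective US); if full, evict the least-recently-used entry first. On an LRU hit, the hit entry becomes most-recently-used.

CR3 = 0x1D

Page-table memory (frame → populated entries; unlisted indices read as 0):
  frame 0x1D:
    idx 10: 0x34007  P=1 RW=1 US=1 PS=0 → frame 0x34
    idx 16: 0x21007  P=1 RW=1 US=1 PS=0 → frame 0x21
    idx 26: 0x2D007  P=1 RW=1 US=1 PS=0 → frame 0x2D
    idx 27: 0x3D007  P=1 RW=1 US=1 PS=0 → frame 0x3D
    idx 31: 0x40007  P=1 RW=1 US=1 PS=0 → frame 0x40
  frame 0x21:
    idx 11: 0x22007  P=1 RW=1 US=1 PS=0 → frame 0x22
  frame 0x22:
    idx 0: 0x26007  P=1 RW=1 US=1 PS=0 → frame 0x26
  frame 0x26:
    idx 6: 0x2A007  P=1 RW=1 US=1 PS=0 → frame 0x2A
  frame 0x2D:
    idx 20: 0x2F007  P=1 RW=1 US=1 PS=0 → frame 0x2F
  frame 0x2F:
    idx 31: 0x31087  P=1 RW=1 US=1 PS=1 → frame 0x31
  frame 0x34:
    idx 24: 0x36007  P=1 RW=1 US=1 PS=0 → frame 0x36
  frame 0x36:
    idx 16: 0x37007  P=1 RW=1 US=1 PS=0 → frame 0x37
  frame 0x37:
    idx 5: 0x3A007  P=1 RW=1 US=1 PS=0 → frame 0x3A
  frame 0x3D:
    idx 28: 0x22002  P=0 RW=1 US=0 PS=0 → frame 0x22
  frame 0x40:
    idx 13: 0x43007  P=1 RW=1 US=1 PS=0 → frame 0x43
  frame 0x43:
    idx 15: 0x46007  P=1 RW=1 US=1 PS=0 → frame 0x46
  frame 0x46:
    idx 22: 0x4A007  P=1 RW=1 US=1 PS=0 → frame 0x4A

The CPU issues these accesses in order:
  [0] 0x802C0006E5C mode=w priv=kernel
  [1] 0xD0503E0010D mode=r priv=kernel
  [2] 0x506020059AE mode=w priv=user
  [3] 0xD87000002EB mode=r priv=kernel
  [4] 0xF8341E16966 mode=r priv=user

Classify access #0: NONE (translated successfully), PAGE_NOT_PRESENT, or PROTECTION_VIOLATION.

Walk each access:
#0 VA=0x802C0006E5C (w,kernel):
  L0: frame=0x1D idx=16 entry=0x21007 [P=1 RW=1 US=1 PS=0]
  L1: frame=0x21 idx=11 entry=0x22007 [P=1 RW=1 US=1 PS=0]
  L2: frame=0x22 idx=0 entry=0x26007 [P=1 RW=1 US=1 PS=0]
  L3: frame=0x26 idx=6 entry=0x2A007 [P=1 RW=1 US=1 PS=0]
  ✓ 0x2AE5C  — 4 lookups
#1 VA=0xD0503E0010D (r,kernel):
  L0: frame=0x1D idx=26 entry=0x2D007 [P=1 RW=1 US=1 PS=0]
  L1: frame=0x2D idx=20 entry=0x2F007 [P=1 RW=1 US=1 PS=0]
  L2: frame=0x2F idx=31 entry=0x31087 [P=1 RW=1 US=1 PS=1]
  ✓ 0x3110D (huge @L2)  — 3 lookups
#2 VA=0x506020059AE (w,user):
  L0: frame=0x1D idx=10 entry=0x34007 [P=1 RW=1 US=1 PS=0]
  L1: frame=0x34 idx=24 entry=0x36007 [P=1 RW=1 US=1 PS=0]
  L2: frame=0x36 idx=16 entry=0x37007 [P=1 RW=1 US=1 PS=0]
  L3: frame=0x37 idx=5 entry=0x3A007 [P=1 RW=1 US=1 PS=0]
  ✓ 0x3A9AE  — 4 lookups
#3 VA=0xD87000002EB (r,kernel):
  L0: frame=0x1D idx=27 entry=0x3D007 [P=1 RW=1 US=1 PS=0]
  L1: frame=0x3D idx=28 entry=0x22002 [P=0 RW=1 US=0 PS=0]
  → PAGE_NOT_PRESENT  (2 entries read)
#4 VA=0xF8341E16966 (r,user):
  L0: frame=0x1D idx=31 entry=0x40007 [P=1 RW=1 US=1 PS=0]
  L1: frame=0x40 idx=13 entry=0x43007 [P=1 RW=1 US=1 PS=0]
  L2: frame=0x43 idx=15 entry=0x46007 [P=1 RW=1 US=1 PS=0]
  L3: frame=0x46 idx=22 entry=0x4A007 [P=1 RW=1 US=1 PS=0]
  ✓ 0x4A966  — 4 lookups

Access #0 fault: NONE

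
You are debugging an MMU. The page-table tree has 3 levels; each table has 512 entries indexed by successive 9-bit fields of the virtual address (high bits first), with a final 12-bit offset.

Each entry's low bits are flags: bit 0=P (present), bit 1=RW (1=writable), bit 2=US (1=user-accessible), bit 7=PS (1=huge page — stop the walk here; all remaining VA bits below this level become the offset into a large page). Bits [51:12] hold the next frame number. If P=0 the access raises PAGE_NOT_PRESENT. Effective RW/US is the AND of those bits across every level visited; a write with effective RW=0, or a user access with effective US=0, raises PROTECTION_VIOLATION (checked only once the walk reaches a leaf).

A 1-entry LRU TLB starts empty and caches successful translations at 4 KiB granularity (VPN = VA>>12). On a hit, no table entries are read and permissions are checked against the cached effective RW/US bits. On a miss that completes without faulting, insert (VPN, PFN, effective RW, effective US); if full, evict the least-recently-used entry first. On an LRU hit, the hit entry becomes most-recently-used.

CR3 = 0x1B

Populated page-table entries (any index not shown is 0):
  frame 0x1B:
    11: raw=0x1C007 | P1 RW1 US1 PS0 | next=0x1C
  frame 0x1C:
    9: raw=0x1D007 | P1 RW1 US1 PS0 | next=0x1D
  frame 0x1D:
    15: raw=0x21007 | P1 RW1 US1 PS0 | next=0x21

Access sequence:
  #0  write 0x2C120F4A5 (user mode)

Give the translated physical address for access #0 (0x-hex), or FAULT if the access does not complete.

Per-access translation:
#0 VA=0x2C120F4A5 (w,user):
  lvl0: tbl 0x1B, slot 11 ⇒ 0x1C007 (P1/RW1/US1/PS0)
  lvl1: tbl 0x1C, slot 9 ⇒ 0x1D007 (P1/RW1/US1/PS0)
  lvl2: tbl 0x1D, slot 15 ⇒ 0x21007 (P1/RW1/US1/PS0)
  → PA=0x214A5  (3 entries read)

Access #0 PA: 0x214A5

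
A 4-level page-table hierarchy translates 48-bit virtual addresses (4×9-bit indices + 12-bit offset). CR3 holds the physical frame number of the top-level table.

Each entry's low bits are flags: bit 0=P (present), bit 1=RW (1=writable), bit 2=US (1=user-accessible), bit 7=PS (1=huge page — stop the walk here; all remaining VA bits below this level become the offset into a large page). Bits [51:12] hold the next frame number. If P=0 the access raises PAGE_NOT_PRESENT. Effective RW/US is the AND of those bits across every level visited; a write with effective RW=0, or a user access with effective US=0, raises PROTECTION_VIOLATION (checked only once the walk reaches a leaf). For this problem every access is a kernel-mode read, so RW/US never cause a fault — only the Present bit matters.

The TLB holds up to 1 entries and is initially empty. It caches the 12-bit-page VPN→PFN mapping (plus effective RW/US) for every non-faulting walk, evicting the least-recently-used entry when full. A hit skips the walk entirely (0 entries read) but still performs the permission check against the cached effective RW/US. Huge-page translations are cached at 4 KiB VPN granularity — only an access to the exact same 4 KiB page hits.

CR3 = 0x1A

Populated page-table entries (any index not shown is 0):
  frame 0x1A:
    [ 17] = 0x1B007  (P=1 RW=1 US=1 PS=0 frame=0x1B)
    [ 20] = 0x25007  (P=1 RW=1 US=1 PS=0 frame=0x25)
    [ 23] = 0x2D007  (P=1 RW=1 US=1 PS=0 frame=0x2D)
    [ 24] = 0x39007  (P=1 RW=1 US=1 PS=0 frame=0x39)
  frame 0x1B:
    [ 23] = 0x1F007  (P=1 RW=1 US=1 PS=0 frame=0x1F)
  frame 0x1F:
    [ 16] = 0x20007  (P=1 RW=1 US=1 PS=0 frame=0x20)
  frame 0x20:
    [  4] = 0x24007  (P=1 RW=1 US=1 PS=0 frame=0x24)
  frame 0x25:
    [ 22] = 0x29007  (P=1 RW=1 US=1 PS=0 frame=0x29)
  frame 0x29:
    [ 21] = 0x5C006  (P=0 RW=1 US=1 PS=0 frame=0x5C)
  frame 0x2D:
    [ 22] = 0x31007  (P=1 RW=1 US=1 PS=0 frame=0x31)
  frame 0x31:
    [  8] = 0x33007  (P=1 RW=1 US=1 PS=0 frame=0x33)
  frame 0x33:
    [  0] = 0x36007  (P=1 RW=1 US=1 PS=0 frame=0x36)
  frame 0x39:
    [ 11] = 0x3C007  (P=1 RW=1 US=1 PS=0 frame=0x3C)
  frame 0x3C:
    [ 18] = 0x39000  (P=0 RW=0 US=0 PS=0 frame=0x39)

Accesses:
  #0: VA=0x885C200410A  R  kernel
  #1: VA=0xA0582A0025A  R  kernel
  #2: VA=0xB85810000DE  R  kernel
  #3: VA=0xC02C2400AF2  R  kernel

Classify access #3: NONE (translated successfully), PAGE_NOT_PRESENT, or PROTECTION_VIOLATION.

Per-access translation:
#0 VA=0x885C200410A (r,kernel):
  L0 @0x1A[17] → 0x1B007  P=1,RW=1,US=1,PS=0
  L1 @0x1B[23] → 0x1F007  P=1,RW=1,US=1,PS=0
  L2 @0x1F[16] → 0x20007  P=1,RW=1,US=1,PS=0
  L3 @0x20[4] → 0x24007  P=1,RW=1,US=1,PS=0
  ⇒ phys 0x2410A  [4 reads]
#1 VA=0xA0582A0025A (r,kernel):
  L0 @0x1A[20] → 0x25007  P=1,RW=1,US=1,PS=0
  L1 @0x25[22] → 0x29007  P=1,RW=1,US=1,PS=0
  L2 @0x29[21] → 0x5C006  P=0,RW=1,US=1,PS=0
  → PAGE_NOT_PRESENT  (3 entries read)
#2 VA=0xB85810000DE (r,kernel):
  L0 @0x1A[23] → 0x2D007  P=1,RW=1,US=1,PS=0
  L1 @0x2D[22] → 0x31007  P=1,RW=1,US=1,PS=0
  L2 @0x31[8] → 0x33007  P=1,RW=1,US=1,PS=0
  L3 @0x33[0] → 0x36007  P=1,RW=1,US=1,PS=0
  ⇒ phys 0x360DE  [4 reads]
#3 VA=0xC02C2400AF2 (r,kernel):
  L0 @0x1A[24] → 0x39007  P=1,RW=1,US=1,PS=0
  L1 @0x39[11] → 0x3C007  P=1,RW=1,US=1,PS=0
  L2 @0x3C[18] → 0x39000  P=0,RW=0,US=0,PS=0
  → PAGE_NOT_PRESENT  (3 entries read)

Access #3 fault: PAGE_NOT_PRESENT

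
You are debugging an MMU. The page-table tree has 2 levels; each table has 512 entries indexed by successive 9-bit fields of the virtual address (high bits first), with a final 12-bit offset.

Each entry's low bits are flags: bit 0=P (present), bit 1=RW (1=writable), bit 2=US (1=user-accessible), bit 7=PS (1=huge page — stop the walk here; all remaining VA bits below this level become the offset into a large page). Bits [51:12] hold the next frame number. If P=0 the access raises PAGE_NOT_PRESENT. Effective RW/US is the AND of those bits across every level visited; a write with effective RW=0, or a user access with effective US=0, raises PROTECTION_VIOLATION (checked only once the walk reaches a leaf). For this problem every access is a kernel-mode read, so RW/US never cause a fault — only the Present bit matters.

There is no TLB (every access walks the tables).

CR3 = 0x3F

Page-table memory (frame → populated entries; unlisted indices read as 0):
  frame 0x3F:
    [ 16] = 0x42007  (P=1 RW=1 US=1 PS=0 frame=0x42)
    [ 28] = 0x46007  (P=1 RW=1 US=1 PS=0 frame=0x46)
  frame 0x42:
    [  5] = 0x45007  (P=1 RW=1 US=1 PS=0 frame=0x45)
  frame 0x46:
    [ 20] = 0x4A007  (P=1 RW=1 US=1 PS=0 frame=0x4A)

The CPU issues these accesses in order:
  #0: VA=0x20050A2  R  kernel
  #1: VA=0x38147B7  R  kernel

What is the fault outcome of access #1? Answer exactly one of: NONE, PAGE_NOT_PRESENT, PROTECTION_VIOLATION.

Per-access translation:
#0 VA=0x20050A2 (r,kernel):
  lvl0: tbl 0x3F, slot 16 ⇒ 0x42007 (P1/RW1/US1/PS0)
  lvl1: tbl 0x42, slot 5 ⇒ 0x45007 (P1/RW1/US1/PS0)
  ⇒ phys 0x450A2  [2 reads]
#1 VA=0x38147B7 (r,kernel):
  lvl0: tbl 0x3F, slot 28 ⇒ 0x46007 (P1/RW1/US1/PS0)
  lvl1: tbl 0x46, slot 20 ⇒ 0x4A007 (P1/RW1/US1/PS0)
  ⇒ phys 0x4A7B7  [2 reads]

Access #1 fault: NONE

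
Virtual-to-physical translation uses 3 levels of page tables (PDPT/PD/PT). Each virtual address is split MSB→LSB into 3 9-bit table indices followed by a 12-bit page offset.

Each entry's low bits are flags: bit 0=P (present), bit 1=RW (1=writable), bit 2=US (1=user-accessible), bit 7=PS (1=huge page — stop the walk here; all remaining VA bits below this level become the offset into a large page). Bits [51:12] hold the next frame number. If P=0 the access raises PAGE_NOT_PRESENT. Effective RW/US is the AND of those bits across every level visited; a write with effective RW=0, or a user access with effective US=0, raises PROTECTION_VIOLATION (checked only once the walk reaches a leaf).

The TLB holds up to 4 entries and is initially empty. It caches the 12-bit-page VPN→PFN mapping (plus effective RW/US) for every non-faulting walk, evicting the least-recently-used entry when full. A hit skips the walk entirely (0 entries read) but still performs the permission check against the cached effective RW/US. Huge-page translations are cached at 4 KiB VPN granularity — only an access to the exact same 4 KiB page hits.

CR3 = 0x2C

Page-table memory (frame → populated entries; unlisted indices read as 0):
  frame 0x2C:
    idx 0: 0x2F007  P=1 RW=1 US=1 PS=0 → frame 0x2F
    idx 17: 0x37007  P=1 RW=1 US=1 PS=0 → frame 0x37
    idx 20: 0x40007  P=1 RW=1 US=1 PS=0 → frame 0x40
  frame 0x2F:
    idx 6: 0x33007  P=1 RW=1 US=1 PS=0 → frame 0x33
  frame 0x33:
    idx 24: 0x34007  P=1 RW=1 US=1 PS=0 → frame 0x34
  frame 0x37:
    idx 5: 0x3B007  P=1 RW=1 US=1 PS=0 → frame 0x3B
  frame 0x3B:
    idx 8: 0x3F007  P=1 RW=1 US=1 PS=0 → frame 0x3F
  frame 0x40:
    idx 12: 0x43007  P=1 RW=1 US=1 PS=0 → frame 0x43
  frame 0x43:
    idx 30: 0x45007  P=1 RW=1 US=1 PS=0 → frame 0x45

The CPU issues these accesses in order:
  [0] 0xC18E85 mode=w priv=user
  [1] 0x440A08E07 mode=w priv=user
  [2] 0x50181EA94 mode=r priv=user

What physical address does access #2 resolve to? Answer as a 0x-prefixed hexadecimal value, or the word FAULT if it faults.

Walk each access:
#0 VA=0xC18E85 (w,user):
  lvl0: tbl 0x2C, slot 0 ⇒ 0x2F007 (P1/RW1/US1/PS0)
  lvl1: tbl 0x2F, slot 6 ⇒ 0x33007 (P1/RW1/US1/PS0)
  lvl2: tbl 0x33, slot 24 ⇒ 0x34007 (P1/RW1/US1/PS0)
  ✓ 0x34E85  — 3 lookups
#1 VA=0x440A08E07 (w,user):
  lvl0: tbl 0x2C, slot 17 ⇒ 0x37007 (P1/RW1/US1/PS0)
  lvl1: tbl 0x37, slot 5 ⇒ 0x3B007 (P1/RW1/US1/PS0)
  lvl2: tbl 0x3B, slot 8 ⇒ 0x3F007 (P1/RW1/US1/PS0)
  ✓ 0x3FE07  — 3 lookups
#2 VA=0x50181EA94 (r,user):
  lvl0: tbl 0x2C, slot 20 ⇒ 0x40007 (P1/RW1/US1/PS0)
  lvl1: tbl 0x40, slot 12 ⇒ 0x43007 (P1/RW1/US1/PS0)
  lvl2: tbl 0x43, slot 30 ⇒ 0x45007 (P1/RW1/US1/PS0)
  ✓ 0x45A94  — 3 lookups

Access #2 PA: 0x45A94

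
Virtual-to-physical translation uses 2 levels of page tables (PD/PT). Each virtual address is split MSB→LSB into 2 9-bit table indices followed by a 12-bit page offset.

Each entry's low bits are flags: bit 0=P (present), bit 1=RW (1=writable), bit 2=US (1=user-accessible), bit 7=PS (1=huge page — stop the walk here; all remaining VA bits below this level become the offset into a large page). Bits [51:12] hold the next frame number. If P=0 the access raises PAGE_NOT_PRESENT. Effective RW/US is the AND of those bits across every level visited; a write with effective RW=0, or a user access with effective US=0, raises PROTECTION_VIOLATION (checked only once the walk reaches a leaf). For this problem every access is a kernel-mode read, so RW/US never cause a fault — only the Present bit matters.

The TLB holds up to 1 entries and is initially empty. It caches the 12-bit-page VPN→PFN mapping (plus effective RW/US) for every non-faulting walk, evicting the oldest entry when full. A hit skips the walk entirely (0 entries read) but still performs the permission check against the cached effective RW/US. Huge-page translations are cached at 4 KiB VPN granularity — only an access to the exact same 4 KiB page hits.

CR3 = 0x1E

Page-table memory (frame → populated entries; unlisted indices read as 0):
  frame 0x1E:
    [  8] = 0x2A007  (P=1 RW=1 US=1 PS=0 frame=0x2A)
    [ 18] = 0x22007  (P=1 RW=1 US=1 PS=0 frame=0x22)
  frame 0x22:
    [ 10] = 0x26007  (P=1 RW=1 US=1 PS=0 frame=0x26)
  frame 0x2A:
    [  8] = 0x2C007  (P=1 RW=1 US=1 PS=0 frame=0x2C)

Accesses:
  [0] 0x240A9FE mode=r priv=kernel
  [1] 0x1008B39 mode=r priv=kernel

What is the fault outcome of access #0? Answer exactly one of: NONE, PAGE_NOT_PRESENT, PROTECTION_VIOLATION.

Trace:
#0 VA=0x240A9FE (r,kernel):
  lvl0: tbl 0x1E, slot 18 ⇒ 0x22007 (P1/RW1/US1/PS0)
  lvl1: tbl 0x22, slot 10 ⇒ 0x26007 (P1/RW1/US1/PS0)
  → PA=0x269FE  (2 entries read)
#1 VA=0x1008B39 (r,kernel):
  lvl0: tbl 0x1E, slot 8 ⇒ 0x2A007 (P1/RW1/US1/PS0)
  lvl1: tbl 0x2A, slot 8 ⇒ 0x2C007 (P1/RW1/US1/PS0)
  → PA=0x2CB39  (2 entries read)

Access #0 fault: NONE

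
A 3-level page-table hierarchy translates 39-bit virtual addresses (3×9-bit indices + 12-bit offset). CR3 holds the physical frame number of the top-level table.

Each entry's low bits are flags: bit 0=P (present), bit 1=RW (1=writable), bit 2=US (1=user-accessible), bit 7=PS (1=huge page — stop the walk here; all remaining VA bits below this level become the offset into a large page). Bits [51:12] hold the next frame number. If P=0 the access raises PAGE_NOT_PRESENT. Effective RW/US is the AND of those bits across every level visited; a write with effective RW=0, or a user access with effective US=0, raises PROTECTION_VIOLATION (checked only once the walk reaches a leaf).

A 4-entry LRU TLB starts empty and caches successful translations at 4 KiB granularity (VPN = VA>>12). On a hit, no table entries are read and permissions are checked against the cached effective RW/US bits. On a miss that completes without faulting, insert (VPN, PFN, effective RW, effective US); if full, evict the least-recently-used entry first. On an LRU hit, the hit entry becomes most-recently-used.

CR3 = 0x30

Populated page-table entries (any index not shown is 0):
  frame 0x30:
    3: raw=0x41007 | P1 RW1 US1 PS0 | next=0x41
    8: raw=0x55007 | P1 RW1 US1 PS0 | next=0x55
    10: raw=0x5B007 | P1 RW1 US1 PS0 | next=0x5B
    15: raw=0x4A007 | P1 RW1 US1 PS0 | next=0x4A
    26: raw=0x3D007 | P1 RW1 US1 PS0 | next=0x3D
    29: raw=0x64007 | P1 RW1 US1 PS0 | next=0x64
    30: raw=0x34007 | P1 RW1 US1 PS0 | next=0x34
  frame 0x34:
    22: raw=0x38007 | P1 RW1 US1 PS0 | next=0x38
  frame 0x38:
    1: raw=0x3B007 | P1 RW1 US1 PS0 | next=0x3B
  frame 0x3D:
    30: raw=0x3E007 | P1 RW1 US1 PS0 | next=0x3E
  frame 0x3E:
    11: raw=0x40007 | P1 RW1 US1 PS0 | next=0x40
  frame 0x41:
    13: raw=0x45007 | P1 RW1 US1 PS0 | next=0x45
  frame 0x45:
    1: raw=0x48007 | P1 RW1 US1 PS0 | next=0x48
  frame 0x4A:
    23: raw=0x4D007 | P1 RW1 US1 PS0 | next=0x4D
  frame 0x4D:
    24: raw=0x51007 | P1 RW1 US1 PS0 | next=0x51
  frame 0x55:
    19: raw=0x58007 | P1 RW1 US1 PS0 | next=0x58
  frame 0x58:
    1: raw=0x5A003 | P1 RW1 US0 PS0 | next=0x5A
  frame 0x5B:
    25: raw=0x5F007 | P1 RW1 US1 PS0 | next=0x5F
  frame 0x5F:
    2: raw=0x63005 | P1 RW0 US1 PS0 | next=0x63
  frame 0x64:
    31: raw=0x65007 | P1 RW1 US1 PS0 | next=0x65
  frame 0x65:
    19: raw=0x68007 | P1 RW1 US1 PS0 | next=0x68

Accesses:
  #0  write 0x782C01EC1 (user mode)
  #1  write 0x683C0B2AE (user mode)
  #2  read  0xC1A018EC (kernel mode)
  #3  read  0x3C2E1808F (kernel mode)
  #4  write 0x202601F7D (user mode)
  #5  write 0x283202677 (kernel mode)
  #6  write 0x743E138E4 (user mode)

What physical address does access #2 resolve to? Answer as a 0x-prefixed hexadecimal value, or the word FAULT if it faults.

Trace:
#0 VA=0x782C01EC1 (w,user):
  L0 @0x30[30] → 0x34007  P=1,RW=1,US=1,PS=0
  L1 @0x34[22] → 0x38007  P=1,RW=1,US=1,PS=0
  L2 @0x38[1] → 0x3B007  P=1,RW=1,US=1,PS=0
  ⇒ phys 0x3BEC1  [3 reads]
#1 VA=0x683C0B2AE (w,user):
  L0 @0x30[26] → 0x3D007  P=1,RW=1,US=1,PS=0
  L1 @0x3D[30] → 0x3E007  P=1,RW=1,US=1,PS=0
  L2 @0x3E[11] → 0x40007  P=1,RW=1,US=1,PS=0
  ⇒ phys 0x402AE  [3 reads]
#2 VA=0xC1A018EC (r,kernel):
  L0 @0x30[3] → 0x41007  P=1,RW=1,US=1,PS=0
  L1 @0x41[13] → 0x45007  P=1,RW=1,US=1,PS=0
  L2 @0x45[1] → 0x48007  P=1,RW=1,US=1,PS=0
  ⇒ phys 0x488EC  [3 reads]
#3 VA=0x3C2E1808F (r,kernel):
  L0 @0x30[15] → 0x4A007  P=1,RW=1,US=1,PS=0
  L1 @0x4A[23] → 0x4D007  P=1,RW=1,US=1,PS=0
  L2 @0x4D[24] → 0x51007  P=1,RW=1,US=1,PS=0
  ⇒ phys 0x5108F  [3 reads]
#4 VA=0x202601F7D (w,user):
  L0 @0x30[8] → 0x55007  P=1,RW=1,US=1,PS=0
  L1 @0x55[19] → 0x58007  P=1,RW=1,US=1,PS=0
  L2 @0x58[1] → 0x5A003  P=1,RW=1,US=0,PS=0
  ⇒ fault: PROTECTION_VIOLATION  — 3 lookups
#5 VA=0x283202677 (w,kernel):
  L0 @0x30[10] → 0x5B007  P=1,RW=1,US=1,PS=0
  L1 @0x5B[25] → 0x5F007  P=1,RW=1,US=1,PS=0
  L2 @0x5F[2] → 0x63005  P=1,RW=0,US=1,PS=0
  ⇒ fault: PROTECTION_VIOLATION  — 3 lookups
#6 VA=0x743E138E4 (w,user):
  L0 @0x30[29] → 0x64007  P=1,RW=1,US=1,PS=0
  L1 @0x64[31] → 0x65007  P=1,RW=1,US=1,PS=0
  L2 @0x65[19] → 0x68007  P=1,RW=1,US=1,PS=0
  ⇒ phys 0x688E4  [3 reads]

Access #2 PA: 0x488EC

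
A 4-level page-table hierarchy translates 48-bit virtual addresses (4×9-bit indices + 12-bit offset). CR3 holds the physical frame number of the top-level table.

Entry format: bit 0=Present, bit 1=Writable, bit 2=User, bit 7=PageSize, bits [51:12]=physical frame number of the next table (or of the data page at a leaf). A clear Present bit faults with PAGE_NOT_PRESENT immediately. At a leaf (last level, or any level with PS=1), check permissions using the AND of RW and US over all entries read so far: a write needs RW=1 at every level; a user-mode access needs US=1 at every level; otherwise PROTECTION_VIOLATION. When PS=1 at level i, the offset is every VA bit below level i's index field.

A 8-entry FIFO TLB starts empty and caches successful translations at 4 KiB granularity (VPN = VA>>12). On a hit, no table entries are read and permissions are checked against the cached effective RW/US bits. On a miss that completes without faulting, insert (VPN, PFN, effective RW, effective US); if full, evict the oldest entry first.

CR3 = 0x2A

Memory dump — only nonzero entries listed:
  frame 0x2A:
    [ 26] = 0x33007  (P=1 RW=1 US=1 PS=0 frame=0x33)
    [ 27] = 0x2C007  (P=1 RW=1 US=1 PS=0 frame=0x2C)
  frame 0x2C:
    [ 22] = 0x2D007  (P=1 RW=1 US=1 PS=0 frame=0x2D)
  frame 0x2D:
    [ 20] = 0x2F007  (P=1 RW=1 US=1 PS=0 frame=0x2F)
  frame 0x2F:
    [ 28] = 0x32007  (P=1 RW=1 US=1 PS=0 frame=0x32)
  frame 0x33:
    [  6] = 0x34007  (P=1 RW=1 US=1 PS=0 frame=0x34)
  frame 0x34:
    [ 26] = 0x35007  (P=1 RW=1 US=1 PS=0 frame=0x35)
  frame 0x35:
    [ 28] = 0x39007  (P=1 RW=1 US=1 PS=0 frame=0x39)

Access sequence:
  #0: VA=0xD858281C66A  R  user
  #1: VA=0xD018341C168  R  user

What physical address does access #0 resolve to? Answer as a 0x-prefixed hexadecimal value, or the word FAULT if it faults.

Trace:
#0 VA=0xD858281C66A (r,user):
  L0: frame=0x2A idx=27 entry=0x2C007 [P=1 RW=1 US=1 PS=0]
  L1: frame=0x2C idx=22 entry=0x2D007 [P=1 RW=1 US=1 PS=0]
  L2: frame=0x2D idx=20 entry=0x2F007 [P=1 RW=1 US=1 PS=0]
  L3: frame=0x2F idx=28 entry=0x32007 [P=1 RW=1 US=1 PS=0]
  ⇒ phys 0x3266A  [4 reads]
#1 VA=0xD018341C168 (r,user):
  L0: frame=0x2A idx=26 entry=0x33007 [P=1 RW=1 US=1 PS=0]
  L1: frame=0x33 idx=6 entry=0x34007 [P=1 RW=1 US=1 PS=0]
  L2: frame=0x34 idx=26 entry=0x35007 [P=1 RW=1 US=1 PS=0]
  L3: frame=0x35 idx=28 entry=0x39007 [P=1 RW=1 US=1 PS=0]
  ⇒ phys 0x39168  [4 reads]

Access #0 PA: 0x3266A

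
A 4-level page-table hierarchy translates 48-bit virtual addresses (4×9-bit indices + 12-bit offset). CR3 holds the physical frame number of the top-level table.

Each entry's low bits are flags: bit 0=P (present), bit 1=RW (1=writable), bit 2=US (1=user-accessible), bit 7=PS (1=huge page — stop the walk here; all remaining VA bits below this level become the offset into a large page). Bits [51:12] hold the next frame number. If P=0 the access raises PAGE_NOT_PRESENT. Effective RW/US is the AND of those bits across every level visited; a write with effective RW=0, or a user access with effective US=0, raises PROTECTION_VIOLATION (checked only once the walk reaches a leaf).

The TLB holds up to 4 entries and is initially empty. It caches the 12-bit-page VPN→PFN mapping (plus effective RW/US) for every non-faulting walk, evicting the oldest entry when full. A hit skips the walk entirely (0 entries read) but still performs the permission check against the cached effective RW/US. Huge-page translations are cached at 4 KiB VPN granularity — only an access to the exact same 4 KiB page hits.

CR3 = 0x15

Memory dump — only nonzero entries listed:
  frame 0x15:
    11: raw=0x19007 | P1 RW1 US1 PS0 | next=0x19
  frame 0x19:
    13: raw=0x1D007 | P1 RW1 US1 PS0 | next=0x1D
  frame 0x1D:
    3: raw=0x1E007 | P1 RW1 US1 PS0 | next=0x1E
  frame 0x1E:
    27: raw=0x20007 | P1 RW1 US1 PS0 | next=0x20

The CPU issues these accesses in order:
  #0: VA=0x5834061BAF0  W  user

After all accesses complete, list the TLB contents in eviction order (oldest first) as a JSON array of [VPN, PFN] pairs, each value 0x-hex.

Walk each access:
#0 VA=0x5834061BAF0 (w,user):
  L0: frame=0x15 idx=11 entry=0x19007 [P=1 RW=1 US=1 PS=0]
  L1: frame=0x19 idx=13 entry=0x1D007 [P=1 RW=1 US=1 PS=0]
  L2: frame=0x1D idx=3 entry=0x1E007 [P=1 RW=1 US=1 PS=0]
  L3: frame=0x1E idx=27 entry=0x20007 [P=1 RW=1 US=1 PS=0]
  → PA=0x20AF0  (4 entries read)

TLB: [["0x5834061B", "0x20"]]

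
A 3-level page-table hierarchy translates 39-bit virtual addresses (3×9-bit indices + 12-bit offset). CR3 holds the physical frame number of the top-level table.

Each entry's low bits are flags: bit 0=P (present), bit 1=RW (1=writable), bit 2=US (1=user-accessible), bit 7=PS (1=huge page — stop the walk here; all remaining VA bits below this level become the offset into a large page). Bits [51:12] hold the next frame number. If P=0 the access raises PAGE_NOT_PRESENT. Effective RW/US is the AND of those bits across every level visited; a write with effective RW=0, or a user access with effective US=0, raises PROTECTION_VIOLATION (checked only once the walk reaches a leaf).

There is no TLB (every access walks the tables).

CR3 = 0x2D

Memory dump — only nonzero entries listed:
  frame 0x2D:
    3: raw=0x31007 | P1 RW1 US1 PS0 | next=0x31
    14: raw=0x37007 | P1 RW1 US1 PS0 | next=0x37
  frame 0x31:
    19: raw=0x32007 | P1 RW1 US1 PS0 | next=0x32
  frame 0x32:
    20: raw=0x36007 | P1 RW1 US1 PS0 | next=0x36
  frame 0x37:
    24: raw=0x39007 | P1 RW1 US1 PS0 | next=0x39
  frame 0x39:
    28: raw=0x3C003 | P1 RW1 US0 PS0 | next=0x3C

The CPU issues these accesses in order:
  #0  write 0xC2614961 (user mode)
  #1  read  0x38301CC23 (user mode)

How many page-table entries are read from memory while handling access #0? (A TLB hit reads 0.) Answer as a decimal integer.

Per-access translation:
#0 VA=0xC2614961 (w,user):
  lvl0: tbl 0x2D, slot 3 ⇒ 0x31007 (P1/RW1/US1/PS0)
  lvl1: tbl 0x31, slot 19 ⇒ 0x32007 (P1/RW1/US1/PS0)
  lvl2: tbl 0x32, slot 20 ⇒ 0x36007 (P1/RW1/US1/PS0)
  → PA=0x36961  (3 entries read)
#1 VA=0x38301CC23 (r,user):
  lvl0: tbl 0x2D, slot 14 ⇒ 0x37007 (P1/RW1/US1/PS0)
  lvl1: tbl 0x37, slot 24 ⇒ 0x39007 (P1/RW1/US1/PS0)
  lvl2: tbl 0x39, slot 28 ⇒ 0x3C003 (P1/RW1/US0/PS0)
  ⇒ fault: PROTECTION_VIOLATION  — 3 lookups

Entries read for #0: 3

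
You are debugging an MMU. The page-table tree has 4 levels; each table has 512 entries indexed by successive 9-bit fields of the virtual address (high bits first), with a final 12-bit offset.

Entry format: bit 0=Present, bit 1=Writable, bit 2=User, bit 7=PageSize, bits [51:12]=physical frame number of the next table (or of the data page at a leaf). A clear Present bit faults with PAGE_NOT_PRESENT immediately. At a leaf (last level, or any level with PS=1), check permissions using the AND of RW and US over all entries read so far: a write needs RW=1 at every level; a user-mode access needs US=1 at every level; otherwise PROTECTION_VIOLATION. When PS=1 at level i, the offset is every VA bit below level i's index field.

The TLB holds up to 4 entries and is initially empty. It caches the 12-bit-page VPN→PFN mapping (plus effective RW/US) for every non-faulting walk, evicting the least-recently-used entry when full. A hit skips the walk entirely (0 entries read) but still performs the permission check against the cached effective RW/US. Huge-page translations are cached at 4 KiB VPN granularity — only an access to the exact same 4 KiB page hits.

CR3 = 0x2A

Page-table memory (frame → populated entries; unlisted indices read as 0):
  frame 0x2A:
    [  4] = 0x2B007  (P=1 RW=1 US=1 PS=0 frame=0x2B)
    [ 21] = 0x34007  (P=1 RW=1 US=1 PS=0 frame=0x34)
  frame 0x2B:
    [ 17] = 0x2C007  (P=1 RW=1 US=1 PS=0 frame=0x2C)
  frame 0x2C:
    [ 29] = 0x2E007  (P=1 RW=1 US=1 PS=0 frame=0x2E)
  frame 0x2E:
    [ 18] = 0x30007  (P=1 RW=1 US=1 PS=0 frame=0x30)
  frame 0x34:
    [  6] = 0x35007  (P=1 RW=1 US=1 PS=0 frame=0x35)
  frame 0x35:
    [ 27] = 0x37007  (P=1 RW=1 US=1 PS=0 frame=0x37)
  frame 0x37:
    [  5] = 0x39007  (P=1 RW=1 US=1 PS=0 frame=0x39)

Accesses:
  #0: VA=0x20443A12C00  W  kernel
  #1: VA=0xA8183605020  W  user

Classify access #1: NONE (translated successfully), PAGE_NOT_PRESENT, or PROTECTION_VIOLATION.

Walk each access:
#0 VA=0x20443A12C00 (w,kernel):
  L0 @0x2A[4] → 0x2B007  P=1,RW=1,US=1,PS=0
  L1 @0x2B[17] → 0x2C007  P=1,RW=1,US=1,PS=0
  L2 @0x2C[29] → 0x2E007  P=1,RW=1,US=1,PS=0
  L3 @0x2E[18] → 0x30007  P=1,RW=1,US=1,PS=0
  ⇒ phys 0x30C00  [4 reads]
#1 VA=0xA8183605020 (w,user):
  L0 @0x2A[21] → 0x34007  P=1,RW=1,US=1,PS=0
  L1 @0x34[6] → 0x35007  P=1,RW=1,US=1,PS=0
  L2 @0x35[27] → 0x37007  P=1,RW=1,US=1,PS=0
  L3 @0x37[5] → 0x39007  P=1,RW=1,US=1,PS=0
  ⇒ phys 0x39020  [4 reads]

Access #1 fault: NONE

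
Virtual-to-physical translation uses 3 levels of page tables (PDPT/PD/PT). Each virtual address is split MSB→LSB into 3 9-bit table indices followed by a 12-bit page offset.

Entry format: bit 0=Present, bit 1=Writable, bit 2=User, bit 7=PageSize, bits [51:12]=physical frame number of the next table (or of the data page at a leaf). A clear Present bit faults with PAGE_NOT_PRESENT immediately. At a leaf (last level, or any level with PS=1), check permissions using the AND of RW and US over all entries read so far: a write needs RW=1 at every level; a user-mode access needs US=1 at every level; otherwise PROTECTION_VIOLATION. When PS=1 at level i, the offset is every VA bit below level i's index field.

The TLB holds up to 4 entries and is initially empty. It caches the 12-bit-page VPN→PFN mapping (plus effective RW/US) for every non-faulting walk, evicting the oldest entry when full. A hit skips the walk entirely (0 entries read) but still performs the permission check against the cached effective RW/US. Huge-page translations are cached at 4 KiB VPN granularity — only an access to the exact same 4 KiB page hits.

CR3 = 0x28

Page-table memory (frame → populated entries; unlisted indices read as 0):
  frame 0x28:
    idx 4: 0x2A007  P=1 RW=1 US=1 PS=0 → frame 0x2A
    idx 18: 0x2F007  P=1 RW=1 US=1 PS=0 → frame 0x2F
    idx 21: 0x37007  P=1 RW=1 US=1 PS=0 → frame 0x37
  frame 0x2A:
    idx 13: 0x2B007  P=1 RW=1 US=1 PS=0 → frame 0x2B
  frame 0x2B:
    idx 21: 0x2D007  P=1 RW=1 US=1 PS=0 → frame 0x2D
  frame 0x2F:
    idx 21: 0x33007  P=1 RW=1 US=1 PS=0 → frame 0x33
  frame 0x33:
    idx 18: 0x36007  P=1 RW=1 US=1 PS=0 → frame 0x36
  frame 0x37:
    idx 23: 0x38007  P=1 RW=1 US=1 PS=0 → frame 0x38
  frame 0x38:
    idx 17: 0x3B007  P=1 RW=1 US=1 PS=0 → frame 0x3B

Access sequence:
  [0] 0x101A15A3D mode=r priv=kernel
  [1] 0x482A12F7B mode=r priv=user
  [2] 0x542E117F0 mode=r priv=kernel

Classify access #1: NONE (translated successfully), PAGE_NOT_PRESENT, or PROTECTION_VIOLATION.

Per-access translation:
#0 VA=0x101A15A3D (r,kernel):
  lvl0: tbl 0x28, slot 4 ⇒ 0x2A007 (P1/RW1/US1/PS0)
  lvl1: tbl 0x2A, slot 13 ⇒ 0x2B007 (P1/RW1/US1/PS0)
  lvl2: tbl 0x2B, slot 21 ⇒ 0x2D007 (P1/RW1/US1/PS0)
  → PA=0x2DA3D  (3 entries read)
#1 VA=0x482A12F7B (r,user):
  lvl0: tbl 0x28, slot 18 ⇒ 0x2F007 (P1/RW1/US1/PS0)
  lvl1: tbl 0x2F, slot 21 ⇒ 0x33007 (P1/RW1/US1/PS0)
  lvl2: tbl 0x33, slot 18 ⇒ 0x36007 (P1/RW1/US1/PS0)
  → PA=0x36F7B  (3 entries read)
#2 VA=0x542E117F0 (r,kernel):
  lvl0: tbl 0x28, slot 21 ⇒ 0x37007 (P1/RW1/US1/PS0)
  lvl1: tbl 0x37, slot 23 ⇒ 0x38007 (P1/RW1/US1/PS0)
  lvl2: tbl 0x38, slot 17 ⇒ 0x3B007 (P1/RW1/US1/PS0)
  → PA=0x3B7F0  (3 entries read)

Access #1 fault: NONE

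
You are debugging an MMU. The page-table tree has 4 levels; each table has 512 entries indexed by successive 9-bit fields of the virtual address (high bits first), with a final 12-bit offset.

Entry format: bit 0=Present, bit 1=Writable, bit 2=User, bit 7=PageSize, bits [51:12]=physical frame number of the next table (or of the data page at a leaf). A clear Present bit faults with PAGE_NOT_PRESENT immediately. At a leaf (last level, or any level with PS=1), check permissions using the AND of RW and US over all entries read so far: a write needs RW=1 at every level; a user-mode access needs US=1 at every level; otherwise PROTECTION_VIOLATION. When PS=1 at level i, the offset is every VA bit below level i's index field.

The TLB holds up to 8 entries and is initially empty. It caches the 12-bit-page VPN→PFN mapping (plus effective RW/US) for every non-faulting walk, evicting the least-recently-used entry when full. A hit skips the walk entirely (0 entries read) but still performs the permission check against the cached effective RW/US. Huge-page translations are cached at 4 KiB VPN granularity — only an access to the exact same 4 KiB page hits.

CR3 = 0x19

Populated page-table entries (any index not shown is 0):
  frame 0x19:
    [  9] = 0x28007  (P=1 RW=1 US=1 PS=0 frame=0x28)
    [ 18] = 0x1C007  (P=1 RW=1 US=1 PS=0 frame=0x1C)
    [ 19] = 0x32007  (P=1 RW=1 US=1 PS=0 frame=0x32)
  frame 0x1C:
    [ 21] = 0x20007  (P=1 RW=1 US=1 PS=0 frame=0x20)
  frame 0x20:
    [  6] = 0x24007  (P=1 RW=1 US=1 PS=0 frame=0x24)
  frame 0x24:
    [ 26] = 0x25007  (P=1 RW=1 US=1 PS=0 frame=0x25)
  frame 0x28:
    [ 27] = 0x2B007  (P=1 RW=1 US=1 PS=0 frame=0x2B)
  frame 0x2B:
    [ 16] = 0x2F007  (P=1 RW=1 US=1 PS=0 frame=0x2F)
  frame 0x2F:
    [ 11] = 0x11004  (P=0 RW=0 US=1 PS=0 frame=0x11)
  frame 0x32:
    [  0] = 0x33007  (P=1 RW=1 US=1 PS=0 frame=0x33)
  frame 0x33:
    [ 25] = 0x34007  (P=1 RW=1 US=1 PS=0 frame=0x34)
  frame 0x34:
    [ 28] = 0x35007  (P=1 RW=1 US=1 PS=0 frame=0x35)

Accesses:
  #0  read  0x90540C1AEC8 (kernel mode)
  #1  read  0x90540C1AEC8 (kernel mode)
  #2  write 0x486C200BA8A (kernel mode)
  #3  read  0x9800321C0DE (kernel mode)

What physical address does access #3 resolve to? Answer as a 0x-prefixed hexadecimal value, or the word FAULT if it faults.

Walk each access:
#0 VA=0x90540C1AEC8 (r,kernel):
  L0: frame=0x19 idx=18 entry=0x1C007 [P=1 RW=1 US=1 PS=0]
  L1: frame=0x1C idx=21 entry=0x20007 [P=1 RW=1 US=1 PS=0]
  L2: frame=0x20 idx=6 entry=0x24007 [P=1 RW=1 US=1 PS=0]
  L3: frame=0x24 idx=26 entry=0x25007 [P=1 RW=1 US=1 PS=0]
  → PA=0x25EC8  (4 entries read)
#1 VA=0x90540C1AEC8 (r,kernel):
  TLB hit vpn=0x90540C1A → PA=0x25EC8
#2 VA=0x486C200BA8A (w,kernel):
  L0: frame=0x19 idx=9 entry=0x28007 [P=1 RW=1 US=1 PS=0]
  L1: frame=0x28 idx=27 entry=0x2B007 [P=1 RW=1 US=1 PS=0]
  L2: frame=0x2B idx=16 entry=0x2F007 [P=1 RW=1 US=1 PS=0]
  L3: frame=0x2F idx=11 entry=0x11004 [P=0 RW=0 US=1 PS=0]
  ✗ PAGE_NOT_PRESENT  [4 reads]
#3 VA=0x9800321C0DE (r,kernel):
  L0: frame=0x19 idx=19 entry=0x32007 [P=1 RW=1 US=1 PS=0]
  L1: frame=0x32 idx=0 entry=0x33007 [P=1 RW=1 US=1 PS=0]
  L2: frame=0x33 idx=25 entry=0x34007 [P=1 RW=1 US=1 PS=0]
  L3: frame=0x34 idx=28 entry=0x35007 [P=1 RW=1 US=1 PS=0]
  → PA=0x350DE  (4 entries read)

Access #3 PA: 0x350DE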